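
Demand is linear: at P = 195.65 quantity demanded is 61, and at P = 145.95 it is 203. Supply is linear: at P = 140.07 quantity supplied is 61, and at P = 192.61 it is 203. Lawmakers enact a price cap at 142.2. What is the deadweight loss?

Demand slope = (145.95 − 195.65)/(203 − 61) = −0.35, so P = 217 − 0.35Q.
Supply slope = (192.61 − 140.07)/(203 − 61) = 0.37, so P = 117.5 + 0.37Q.
Competitive equilibrium: 217 − 0.35Q = 117.5 + 0.37Q → Q* = 138.1944, P* = 168.6319.
At the ceiling P = 142.2, quantity supplied = (142.2 − 117.5)/0.37 = 66.7568.
Willingness to pay at Q' = 66.7568: 217 − 0.35·66.7568 = 193.6351.
ΔQ = 138.1944 − 66.7568 = 71.4376; wedge = 193.6351 − 142.2 = 51.4351.
DWL = ½ × 71.4376 × 51.4351 = 1837.20.

1837.20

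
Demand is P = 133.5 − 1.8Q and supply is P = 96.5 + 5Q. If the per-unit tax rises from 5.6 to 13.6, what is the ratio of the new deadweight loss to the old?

Competitive equilibrium: 133.5 − 1.8Q = 96.5 + 5Q → Q* = 5.4412, P* = 123.7059.
For a per-unit tax t: ΔQ = t/6.8, so DWL = ½·t·(t/6.8) = t²/13.6.
At t = 5.6: DWL = 2.306. At t = 13.6: DWL = 13.6.
Ratio = (13.6/5.6)² = 5.898.

5.898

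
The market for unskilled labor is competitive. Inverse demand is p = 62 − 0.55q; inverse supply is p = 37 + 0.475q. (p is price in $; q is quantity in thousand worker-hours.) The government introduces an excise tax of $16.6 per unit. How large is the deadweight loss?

$134.42 thousand

Competitive equilibrium: 62 − 0.55q = 37 + 0.475q → q* = 24.3902, p* = 48.5854.
With the tax, the buyer price exceeds the seller price by 16.6: (62 − 0.55q) − (37 + 0.475q) = 16.6 → q' = 8.1951.
Δq = 24.3902 − 8.1951 = 16.1951; the wedge equals the tax, 16.6.
The triangle = ½ × 16.1951 × 16.6 = $134.42 thousand.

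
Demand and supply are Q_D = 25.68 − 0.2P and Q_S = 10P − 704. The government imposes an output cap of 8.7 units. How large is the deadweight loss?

18.21

In inverse form: demand P = 128.4 − 5Q, supply P = 70.4 + 0.1Q.
Competitive equilibrium: 128.4 − 5Q = 70.4 + 0.1Q → Q* = 11.3725, P* = 71.5373.
At Q = 8.7: demand price = 128.4 − 5·8.7 = 84.9; supply price = 70.4 + 0.1·8.7 = 71.27.
ΔQ = 11.3725 − 8.7 = 2.6725; wedge = 84.9 − 71.27 = 13.63.
DWL = ½ × 2.6725 × 13.63 = 18.21.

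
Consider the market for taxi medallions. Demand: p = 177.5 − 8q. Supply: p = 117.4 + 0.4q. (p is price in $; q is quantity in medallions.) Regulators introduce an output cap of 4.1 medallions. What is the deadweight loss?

$39.19

Competitive equilibrium: 177.5 − 8q = 117.4 + 0.4q → q* = 7.1548, p* = 120.2619.
At q = 4.1: demand price = 177.5 − 8·4.1 = 144.7; supply price = 117.4 + 0.4·4.1 = 119.04.
Δq = 7.1548 − 4.1 = 3.0548; wedge = 144.7 − 119.04 = 25.66.
Welfare loss = ½ × 3.0548 × 25.66 = $39.19.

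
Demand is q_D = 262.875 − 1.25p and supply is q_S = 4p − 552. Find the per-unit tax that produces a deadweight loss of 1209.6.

50.4

In inverse form: demand p = 210.3 − 0.8q, supply p = 138 + 0.25q.
Competitive equilibrium: 210.3 − 0.8q = 138 + 0.25q → q* = 68.8571, p* = 155.2143.
A tax t gives Δq = t/1.05 and wedge t, so DWL = t²/2.1.
t²/2.1 = 1209.6 → t² = 2540.16 → t = 50.4.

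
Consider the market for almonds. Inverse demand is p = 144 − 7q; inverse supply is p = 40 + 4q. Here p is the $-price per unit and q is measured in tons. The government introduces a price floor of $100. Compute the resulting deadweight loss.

$55.23

Competitive equilibrium: 144 − 7q = 40 + 4q → q* = 9.4545, p* = 77.8182.
At the floor p = 100, quantity demanded = (144 − 100)/7 = 6.2857.
Sellers' marginal cost at q' = 6.2857: 40 + 4·6.2857 = 65.1428.
Δq = 9.4545 − 6.2857 = 3.1688; wedge = 100 − 65.1428 = 34.8572.
The triangle = ½ × 3.1688 × 34.8572 = $55.23.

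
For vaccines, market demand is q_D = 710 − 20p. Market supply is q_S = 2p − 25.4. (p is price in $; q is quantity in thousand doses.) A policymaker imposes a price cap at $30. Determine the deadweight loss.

$12.92 thousand

In inverse form: demand p = 35.5 − 0.05q, supply p = 12.7 + 0.5q.
Competitive equilibrium: 35.5 − 0.05q = 12.7 + 0.5q → q* = 41.4545, p* = 33.4273.
At the ceiling p = 30, quantity supplied = (30 − 12.7)/0.5 = 34.6.
Willingness to pay at q' = 34.6: 35.5 − 0.05·34.6 = 33.77.
Δq = 41.4545 − 34.6 = 6.8545; wedge = 33.77 − 30 = 3.77.
Deadweight loss = ½ × 6.8545 × 3.77 = $12.92 thousand.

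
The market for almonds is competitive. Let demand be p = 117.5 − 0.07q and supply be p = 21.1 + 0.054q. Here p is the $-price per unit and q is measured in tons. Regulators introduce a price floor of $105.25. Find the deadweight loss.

$22500.36

Competitive equilibrium: 117.5 − 0.07q = 21.1 + 0.054q → q* = 777.4194, p* = 63.0806.
At the floor p = 105.25, quantity demanded = (117.5 − 105.25)/0.07 = 175.
Sellers' marginal cost at q' = 175: 21.1 + 0.054·175 = 30.55.
Δq = 777.4194 − 175 = 602.4194; wedge = 105.25 − 30.55 = 74.7.
The triangle = ½ × 602.4194 × 74.7 = $22500.36.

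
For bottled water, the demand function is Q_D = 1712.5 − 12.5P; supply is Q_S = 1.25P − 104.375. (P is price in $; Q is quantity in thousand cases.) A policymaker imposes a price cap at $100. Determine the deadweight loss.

$710.01 thousand

In inverse form: demand P = 137 − 0.08Q, supply P = 83.5 + 0.8Q.
Competitive equilibrium: 137 − 0.08Q = 83.5 + 0.8Q → Q* = 60.7955, P* = 132.1364.
At the ceiling P = 100, quantity supplied = (100 − 83.5)/0.8 = 20.625.
Willingness to pay at Q' = 20.625: 137 − 0.08·20.625 = 135.35.
ΔQ = 60.7955 − 20.625 = 40.1705; wedge = 135.35 − 100 = 35.35.
DWL = ½ × 40.1705 × 35.35 = $710.01 thousand.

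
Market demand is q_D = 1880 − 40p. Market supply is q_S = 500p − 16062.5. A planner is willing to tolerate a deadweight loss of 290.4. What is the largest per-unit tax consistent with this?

In inverse form: demand p = 47 − 0.025q, supply p = 32.125 + 0.002q.
Competitive equilibrium: 47 − 0.025q = 32.125 + 0.002q → q* = 550.9259, p* = 33.2269.
A tax t gives Δq = t/0.027 and wedge t, so DWL = t²/0.054.
t²/0.054 = 290.4 → t² = 15.6816 → t = 3.96.

3.96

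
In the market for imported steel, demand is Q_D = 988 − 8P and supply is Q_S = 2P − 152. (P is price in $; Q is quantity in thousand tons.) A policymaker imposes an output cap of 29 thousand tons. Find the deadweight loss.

In inverse form: demand P = 123.5 − 0.125Q, supply P = 76 + 0.5Q.
Competitive equilibrium: 123.5 − 0.125Q = 76 + 0.5Q → Q* = 76, P* = 114.
At Q = 29: demand price = 123.5 − 0.125·29 = 119.875; supply price = 76 + 0.5·29 = 90.5.
ΔQ = 76 − 29 = 47; wedge = 119.875 − 90.5 = 29.375.
Deadweight loss = ½ × 47 × 29.375 = $690.31 thousand.

$690.31 thousand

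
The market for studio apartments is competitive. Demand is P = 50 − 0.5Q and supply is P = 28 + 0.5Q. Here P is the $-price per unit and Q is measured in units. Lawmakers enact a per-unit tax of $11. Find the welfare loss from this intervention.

Competitive equilibrium: 50 − 0.5Q = 28 + 0.5Q → Q* = 22, P* = 39.
With the tax, the buyer price exceeds the seller price by 11: (50 − 0.5Q) − (28 + 0.5Q) = 11 → Q' = 11.
ΔQ = 22 − 11 = 11; the wedge equals the tax, 11.
DWL = ½ × 11 × 11 = $60.50.

$60.50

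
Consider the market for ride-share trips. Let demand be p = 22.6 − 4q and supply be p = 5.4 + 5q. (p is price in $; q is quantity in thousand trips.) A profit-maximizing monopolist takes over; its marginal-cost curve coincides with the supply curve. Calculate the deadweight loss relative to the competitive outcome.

$1.56 thousand

Competitive equilibrium: 22.6 − 4q = 5.4 + 5q → q* = 1.9111, p* = 14.9556.
Marginal revenue: MR = 22.6 − 8q. Set MR = MC: 22.6 − 8q = 5.4 + 5q → q_m = 1.3231.
Price p_m = 22.6 − 4·1.3231 = 17.3076; MC(q_m) = 5.4 + 5·1.3231 = 12.0155.
Competitive q* = 1.9111, so Δq = 0.588; wedge = 17.3076 − 12.0155 = 5.2921.
Deadweight loss = ½ × 0.588 × 5.2921 = $1.56 thousand.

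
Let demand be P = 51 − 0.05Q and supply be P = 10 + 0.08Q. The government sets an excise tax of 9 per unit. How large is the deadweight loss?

Competitive equilibrium: 51 − 0.05Q = 10 + 0.08Q → Q* = 315.3846, P* = 35.2308.
With the tax, the buyer price exceeds the seller price by 9: (51 − 0.05Q) − (10 + 0.08Q) = 9 → Q' = 246.1538.
ΔQ = 315.3846 − 246.1538 = 69.2308; the wedge equals the tax, 9.
Welfare loss = ½ × 69.2308 × 9 = 311.54.

311.54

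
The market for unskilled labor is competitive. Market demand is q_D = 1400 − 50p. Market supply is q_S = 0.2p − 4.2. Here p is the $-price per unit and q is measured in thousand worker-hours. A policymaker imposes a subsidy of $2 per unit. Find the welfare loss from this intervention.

$0.40 thousand

In inverse form: demand p = 28 − 0.02q, supply p = 21 + 5q.
Competitive equilibrium: 28 − 0.02q = 21 + 5q → q* = 1.3944, p* = 27.9721.
The subsidy lowers effective supply by 2: p = 19 + 5q.
New quantity: 28 − 0.02q = 19 + 5q → q' = 1.7928.
Overproduction Δq = 1.7928 − 1.3944 = 0.3984; wedge = subsidy = 2.
Deadweight loss = ½ × 0.3984 × 2 = $0.40 thousand.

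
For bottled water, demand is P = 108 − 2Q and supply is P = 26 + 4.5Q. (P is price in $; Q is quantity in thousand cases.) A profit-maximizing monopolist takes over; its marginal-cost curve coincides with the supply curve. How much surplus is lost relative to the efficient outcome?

$28.64 thousand

Competitive equilibrium: 108 − 2Q = 26 + 4.5Q → Q* = 12.61538, P* = 82.76923.
Marginal revenue: MR = 108 − 4Q. Set MR = MC: 108 − 4Q = 26 + 4.5Q → Q_m = 9.64706.
Price P_m = 108 − 2·9.64706 = 88.70588; MC(Q_m) = 26 + 4.5·9.64706 = 69.41177.
Competitive Q* = 12.61538, so ΔQ = 2.96832; wedge = 88.70588 − 69.41177 = 19.29411.
DWL = ½ × 2.96832 × 19.29411 = $28.64 thousand.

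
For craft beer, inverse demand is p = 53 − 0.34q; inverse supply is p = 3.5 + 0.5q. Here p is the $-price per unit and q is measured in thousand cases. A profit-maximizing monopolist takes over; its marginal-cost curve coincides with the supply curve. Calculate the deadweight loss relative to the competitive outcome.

$121.09 thousand

Competitive equilibrium: 53 − 0.34q = 3.5 + 0.5q → q* = 58.9286, p* = 32.9643.
Marginal revenue: MR = 53 − 0.68q. Set MR = MC: 53 − 0.68q = 3.5 + 0.5q → q_m = 41.9492.
Price p_m = 53 − 0.34·41.9492 = 38.7373; MC(q_m) = 3.5 + 0.5·41.9492 = 24.4746.
Competitive q* = 58.9286, so Δq = 16.9794; wedge = 38.7373 − 24.4746 = 14.2627.
Deadweight loss = ½ × 16.9794 × 14.2627 = $121.09 thousand.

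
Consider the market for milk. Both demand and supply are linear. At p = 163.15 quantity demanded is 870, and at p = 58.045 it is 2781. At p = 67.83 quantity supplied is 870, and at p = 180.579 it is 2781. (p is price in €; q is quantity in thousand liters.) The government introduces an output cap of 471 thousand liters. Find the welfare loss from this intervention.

€86957.59 thousand

Demand slope = (58.045 − 163.15)/(2781 − 870) = −0.055, so p = 211 − 0.055q.
Supply slope = (180.579 − 67.83)/(2781 − 870) = 0.059, so p = 16.5 + 0.059q.
Competitive equilibrium: 211 − 0.055q = 16.5 + 0.059q → q* = 1706.1404, p* = 117.1623.
At q = 471: demand price = 211 − 0.055·471 = 185.095; supply price = 16.5 + 0.059·471 = 44.289.
Δq = 1706.1404 − 471 = 1235.1404; wedge = 185.095 − 44.289 = 140.806.
Welfare loss = ½ × 1235.1404 × 140.806 = €86957.59 thousand.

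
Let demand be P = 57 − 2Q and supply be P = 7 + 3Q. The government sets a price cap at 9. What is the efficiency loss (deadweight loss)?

217.78

Competitive equilibrium: 57 − 2Q = 7 + 3Q → Q* = 10, P* = 37.
At the ceiling P = 9, quantity supplied = (9 − 7)/3 = 0.6667.
Willingness to pay at Q' = 0.6667: 57 − 2·0.6667 = 55.6666.
ΔQ = 10 − 0.6667 = 9.3333; wedge = 55.6666 − 9 = 46.6666.
The triangle = ½ × 9.3333 × 46.6666 = 217.78.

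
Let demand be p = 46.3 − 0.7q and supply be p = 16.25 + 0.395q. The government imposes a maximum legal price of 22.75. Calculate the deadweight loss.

Competitive equilibrium: 46.3 − 0.7q = 16.25 + 0.395q → q* = 27.4429, p* = 27.09.
At the ceiling p = 22.75, quantity supplied = (22.75 − 16.25)/0.395 = 16.4557.
Willingness to pay at q' = 16.4557: 46.3 − 0.7·16.4557 = 34.781.
Δq = 27.4429 − 16.4557 = 10.9872; wedge = 34.781 − 22.75 = 12.031.
The triangle = ½ × 10.9872 × 12.031 = 66.09.

66.09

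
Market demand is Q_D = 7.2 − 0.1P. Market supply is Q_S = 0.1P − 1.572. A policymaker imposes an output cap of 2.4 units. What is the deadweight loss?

1.71

In inverse form: demand P = 72 − 10Q, supply P = 15.72 + 10Q.
Competitive equilibrium: 72 − 10Q = 15.72 + 10Q → Q* = 2.814, P* = 43.86.
At Q = 2.4: demand price = 72 − 10·2.4 = 48; supply price = 15.72 + 10·2.4 = 39.72.
ΔQ = 2.814 − 2.4 = 0.414; wedge = 48 − 39.72 = 8.28.
Welfare loss = ½ × 0.414 × 8.28 = 1.71.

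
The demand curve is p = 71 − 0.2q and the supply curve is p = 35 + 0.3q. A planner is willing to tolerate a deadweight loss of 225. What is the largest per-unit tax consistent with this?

15

Competitive equilibrium: 71 − 0.2q = 35 + 0.3q → q* = 72, p* = 56.6.
A tax t gives Δq = t/0.5 and wedge t, so DWL = t²/1.
t²/1 = 225 → t² = 225 → t = 15.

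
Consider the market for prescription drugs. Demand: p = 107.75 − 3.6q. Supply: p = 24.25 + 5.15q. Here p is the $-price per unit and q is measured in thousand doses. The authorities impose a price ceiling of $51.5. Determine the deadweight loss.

Competitive equilibrium: 107.75 − 3.6q = 24.25 + 5.15q → q* = 9.5429, p* = 73.3957.
At the ceiling p = 51.5, quantity supplied = (51.5 − 24.25)/5.15 = 5.2913.
Willingness to pay at q' = 5.2913: 107.75 − 3.6·5.2913 = 88.7013.
Δq = 9.5429 − 5.2913 = 4.2516; wedge = 88.7013 − 51.5 = 37.2013.
Deadweight loss = ½ × 4.2516 × 37.2013 = $79.08 thousand.

$79.08 thousand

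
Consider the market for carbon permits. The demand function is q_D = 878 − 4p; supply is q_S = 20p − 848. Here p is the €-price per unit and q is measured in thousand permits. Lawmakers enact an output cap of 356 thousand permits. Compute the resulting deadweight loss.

€8236.82 thousand

In inverse form: demand p = 219.5 − 0.25q, supply p = 42.4 + 0.05q.
Competitive equilibrium: 219.5 − 0.25q = 42.4 + 0.05q → q* = 590.3333, p* = 71.9167.
At q = 356: demand price = 219.5 − 0.25·356 = 130.5; supply price = 42.4 + 0.05·356 = 60.2.
Δq = 590.3333 − 356 = 234.3333; wedge = 130.5 − 60.2 = 70.3.
Deadweight loss = ½ × 234.3333 × 70.3 = €8236.82 thousand.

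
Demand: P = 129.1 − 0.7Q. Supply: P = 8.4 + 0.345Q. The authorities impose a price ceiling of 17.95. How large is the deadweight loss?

Competitive equilibrium: 129.1 − 0.7Q = 8.4 + 0.345Q → Q* = 115.5024, P* = 48.2483.
At the ceiling P = 17.95, quantity supplied = (17.95 − 8.4)/0.345 = 27.6812.
Willingness to pay at Q' = 27.6812: 129.1 − 0.7·27.6812 = 109.7232.
ΔQ = 115.5024 − 27.6812 = 87.8212; wedge = 109.7232 − 17.95 = 91.7732.
Welfare loss = ½ × 87.8212 × 91.7732 = 4029.82.

4029.82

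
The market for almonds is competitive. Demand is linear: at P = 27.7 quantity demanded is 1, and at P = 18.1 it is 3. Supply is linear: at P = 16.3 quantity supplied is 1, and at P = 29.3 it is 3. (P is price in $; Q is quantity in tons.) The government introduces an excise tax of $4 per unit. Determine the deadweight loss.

Demand slope = (18.1 − 27.7)/(3 − 1) = −4.8, so P = 32.5 − 4.8Q.
Supply slope = (29.3 − 16.3)/(3 − 1) = 6.5, so P = 9.8 + 6.5Q.
Competitive equilibrium: 32.5 − 4.8Q = 9.8 + 6.5Q → Q* = 2.0088, P* = 22.8575.
With the tax, the buyer price exceeds the seller price by 4: (32.5 − 4.8Q) − (9.8 + 6.5Q) = 4 → Q' = 1.6549.
ΔQ = 2.0088 − 1.6549 = 0.3539; the wedge equals the tax, 4.
The triangle = ½ × 0.3539 × 4 = $0.71.

$0.71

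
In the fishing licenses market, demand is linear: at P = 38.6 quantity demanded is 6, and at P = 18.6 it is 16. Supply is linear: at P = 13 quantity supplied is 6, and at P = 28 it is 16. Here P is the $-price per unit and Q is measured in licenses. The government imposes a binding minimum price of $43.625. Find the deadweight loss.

Demand slope = (18.6 − 38.6)/(16 − 6) = −2, so P = 50.6 − 2Q.
Supply slope = (28 − 13)/(16 − 6) = 1.5, so P = 4 + 1.5Q.
Competitive equilibrium: 50.6 − 2Q = 4 + 1.5Q → Q* = 13.3143, P* = 23.9714.
At the floor P = 43.625, quantity demanded = (50.6 − 43.625)/2 = 3.4875.
Sellers' marginal cost at Q' = 3.4875: 4 + 1.5·3.4875 = 9.2313.
ΔQ = 13.3143 − 3.4875 = 9.8268; wedge = 43.625 − 9.2313 = 34.3937.
Welfare loss = ½ × 9.8268 × 34.3937 = $168.99.

$168.99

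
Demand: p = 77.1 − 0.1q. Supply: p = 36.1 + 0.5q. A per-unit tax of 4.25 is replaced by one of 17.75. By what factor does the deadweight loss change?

Competitive equilibrium: 77.1 − 0.1q = 36.1 + 0.5q → q* = 68.3333, p* = 70.2667.
For a per-unit tax t: Δq = t/0.6, so DWL = ½·t·(t/0.6) = t²/1.2.
At t = 4.25: DWL = 15.052. At t = 17.75: DWL = 262.552.
Ratio = (17.75/4.25)² = 17.443.

17.443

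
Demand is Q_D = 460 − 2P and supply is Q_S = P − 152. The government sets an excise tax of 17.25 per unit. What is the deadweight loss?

In inverse form: demand P = 230 − 0.5Q, supply P = 152 + Q.
Competitive equilibrium: 230 − 0.5Q = 152 + Q → Q* = 52, P* = 204.
With the tax, the buyer price exceeds the seller price by 17.25: (230 − 0.5Q) − (152 + Q) = 17.25 → Q' = 40.5.
ΔQ = 52 − 40.5 = 11.5; the wedge equals the tax, 17.25.
Welfare loss = ½ × 11.5 × 17.25 = 99.19.

99.19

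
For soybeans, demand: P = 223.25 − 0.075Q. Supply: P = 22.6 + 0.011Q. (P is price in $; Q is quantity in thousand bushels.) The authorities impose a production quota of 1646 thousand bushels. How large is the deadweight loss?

$20302.91 thousand

Competitive equilibrium: 223.25 − 0.075Q = 22.6 + 0.011Q → Q* = 2333.1395, P* = 48.2645.
At Q = 1646: demand price = 223.25 − 0.075·1646 = 99.8; supply price = 22.6 + 0.011·1646 = 40.706.
ΔQ = 2333.1395 − 1646 = 687.1395; wedge = 99.8 − 40.706 = 59.094.
Welfare loss = ½ × 687.1395 × 59.094 = $20302.91 thousand.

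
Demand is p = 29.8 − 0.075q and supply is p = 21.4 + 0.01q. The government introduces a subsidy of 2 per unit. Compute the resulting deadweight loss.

23.53

Competitive equilibrium: 29.8 − 0.075q = 21.4 + 0.01q → q* = 98.8235, p* = 22.3882.
The subsidy lowers effective supply by 2: p = 19.4 + 0.01q.
New quantity: 29.8 − 0.075q = 19.4 + 0.01q → q' = 122.3529.
Overproduction Δq = 122.3529 − 98.8235 = 23.5294; wedge = subsidy = 2.
DWL = ½ × 23.5294 × 2 = 23.53.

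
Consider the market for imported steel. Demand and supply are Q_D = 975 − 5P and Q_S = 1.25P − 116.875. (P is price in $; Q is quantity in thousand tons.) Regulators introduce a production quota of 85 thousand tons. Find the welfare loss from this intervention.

$136.125 thousand

In inverse form: demand P = 195 − 0.2Q, supply P = 93.5 + 0.8Q.
Competitive equilibrium: 195 − 0.2Q = 93.5 + 0.8Q → Q* = 101.5, P* = 174.7.
At Q = 85: demand price = 195 − 0.2·85 = 178; supply price = 93.5 + 0.8·85 = 161.5.
ΔQ = 101.5 − 85 = 16.5; wedge = 178 − 161.5 = 16.5.
DWL = ½ × 16.5 × 16.5 = $136.125 thousand.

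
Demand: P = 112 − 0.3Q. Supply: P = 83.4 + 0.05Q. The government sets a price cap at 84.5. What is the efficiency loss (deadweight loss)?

Competitive equilibrium: 112 − 0.3Q = 83.4 + 0.05Q → Q* = 81.7143, P* = 87.4857.
At the ceiling P = 84.5, quantity supplied = (84.5 − 83.4)/0.05 = 22.
Willingness to pay at Q' = 22: 112 − 0.3·22 = 105.4.
ΔQ = 81.7143 − 22 = 59.7143; wedge = 105.4 − 84.5 = 20.9.
Welfare loss = ½ × 59.7143 × 20.9 = 624.01.

624.01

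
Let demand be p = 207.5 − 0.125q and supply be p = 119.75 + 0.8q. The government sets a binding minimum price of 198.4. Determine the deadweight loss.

225.17

Competitive equilibrium: 207.5 − 0.125q = 119.75 + 0.8q → q* = 94.8649, p* = 195.6419.
At the floor p = 198.4, quantity demanded = (207.5 − 198.4)/0.125 = 72.8.
Sellers' marginal cost at q' = 72.8: 119.75 + 0.8·72.8 = 177.99.
Δq = 94.8649 − 72.8 = 22.0649; wedge = 198.4 − 177.99 = 20.41.
Welfare loss = ½ × 22.0649 × 20.41 = 225.17.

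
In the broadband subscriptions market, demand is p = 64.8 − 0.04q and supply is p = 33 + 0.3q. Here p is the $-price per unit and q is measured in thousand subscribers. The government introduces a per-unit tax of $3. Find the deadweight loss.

Competitive equilibrium: 64.8 − 0.04q = 33 + 0.3q → q* = 93.5294, p* = 61.0588.
With the tax, the buyer price exceeds the seller price by 3: (64.8 − 0.04q) − (33 + 0.3q) = 3 → q' = 84.7059.
Δq = 93.5294 − 84.7059 = 8.8235; the wedge equals the tax, 3.
Welfare loss = ½ × 8.8235 × 3 = $13.24 thousand.

$13.24 thousand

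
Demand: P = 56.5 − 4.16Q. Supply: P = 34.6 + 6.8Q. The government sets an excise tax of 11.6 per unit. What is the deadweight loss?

Competitive equilibrium: 56.5 − 4.16Q = 34.6 + 6.8Q → Q* = 1.9982, P* = 48.1876.
With the tax, the buyer price exceeds the seller price by 11.6: (56.5 − 4.16Q) − (34.6 + 6.8Q) = 11.6 → Q' = 0.9398.
ΔQ = 1.9982 − 0.9398 = 1.0584; the wedge equals the tax, 11.6.
Welfare loss = ½ × 1.0584 × 11.6 = 6.14.

6.14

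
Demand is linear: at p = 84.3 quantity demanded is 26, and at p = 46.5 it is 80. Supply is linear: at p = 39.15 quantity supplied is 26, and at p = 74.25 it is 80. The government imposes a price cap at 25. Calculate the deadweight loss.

2057.77

Demand slope = (46.5 − 84.3)/(80 − 26) = −0.7, so p = 102.5 − 0.7q.
Supply slope = (74.25 − 39.15)/(80 − 26) = 0.65, so p = 22.25 + 0.65q.
Competitive equilibrium: 102.5 − 0.7q = 22.25 + 0.65q → q* = 59.4444, p* = 60.8889.
At the ceiling p = 25, quantity supplied = (25 − 22.25)/0.65 = 4.2308.
Willingness to pay at q' = 4.2308: 102.5 − 0.7·4.2308 = 99.5384.
Δq = 59.4444 − 4.2308 = 55.2136; wedge = 99.5384 − 25 = 74.5384.
DWL = ½ × 55.2136 × 74.5384 = 2057.77.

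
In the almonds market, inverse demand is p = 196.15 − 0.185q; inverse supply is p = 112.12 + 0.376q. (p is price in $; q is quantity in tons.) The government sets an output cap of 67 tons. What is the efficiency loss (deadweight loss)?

$1922.42

Competitive equilibrium: 196.15 − 0.185q = 112.12 + 0.376q → q* = 149.7861, p* = 168.4396.
At q = 67: demand price = 196.15 − 0.185·67 = 183.755; supply price = 112.12 + 0.376·67 = 137.312.
Δq = 149.7861 − 67 = 82.7861; wedge = 183.755 − 137.312 = 46.443.
DWL = ½ × 82.7861 × 46.443 = $1922.42.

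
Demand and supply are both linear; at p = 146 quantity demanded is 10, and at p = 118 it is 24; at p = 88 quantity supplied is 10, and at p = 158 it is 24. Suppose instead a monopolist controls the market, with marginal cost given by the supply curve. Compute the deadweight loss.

57.79

Demand slope = (118 − 146)/(24 − 10) = −2, so p = 166 − 2q.
Supply slope = (158 − 88)/(24 − 10) = 5, so p = 38 + 5q.
Competitive equilibrium: 166 − 2q = 38 + 5q → q* = 18.2857, p* = 129.4286.
Marginal revenue: MR = 166 − 4q. Set MR = MC: 166 − 4q = 38 + 5q → q_m = 14.2222.
Price p_m = 166 − 2·14.2222 = 137.5556; MC(q_m) = 38 + 5·14.2222 = 109.111.
Competitive q* = 18.2857, so Δq = 4.0635; wedge = 137.5556 − 109.111 = 28.4446.
Welfare loss = ½ × 4.0635 × 28.4446 = 57.79.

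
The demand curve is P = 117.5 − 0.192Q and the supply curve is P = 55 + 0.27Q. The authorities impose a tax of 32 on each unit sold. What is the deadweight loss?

Competitive equilibrium: 117.5 − 0.192Q = 55 + 0.27Q → Q* = 135.2814, P* = 91.526.
With the tax, the buyer price exceeds the seller price by 32: (117.5 − 0.192Q) − (55 + 0.27Q) = 32 → Q' = 66.0173.
ΔQ = 135.2814 − 66.0173 = 69.2641; the wedge equals the tax, 32.
The triangle = ½ × 69.2641 × 32 = 1108.23.

1108.23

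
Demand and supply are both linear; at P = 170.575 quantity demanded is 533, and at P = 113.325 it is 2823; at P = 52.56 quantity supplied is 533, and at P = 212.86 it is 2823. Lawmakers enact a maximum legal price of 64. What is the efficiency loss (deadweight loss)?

Demand slope = (113.325 − 170.575)/(2823 − 533) = −0.025, so P = 183.9 − 0.025Q.
Supply slope = (212.86 − 52.56)/(2823 − 533) = 0.07, so P = 15.25 + 0.07Q.
Competitive equilibrium: 183.9 − 0.025Q = 15.25 + 0.07Q → Q* = 1775.263158, P* = 139.518421.
At the ceiling P = 64, quantity supplied = (64 − 15.25)/0.07 = 696.428571.
Willingness to pay at Q' = 696.428571: 183.9 − 0.025·696.428571 = 166.489286.
ΔQ = 1775.263158 − 696.428571 = 1078.834587; wedge = 166.489286 − 64 = 102.489286.
DWL = ½ × 1078.834587 × 102.489286 = 55284.49.

55284.49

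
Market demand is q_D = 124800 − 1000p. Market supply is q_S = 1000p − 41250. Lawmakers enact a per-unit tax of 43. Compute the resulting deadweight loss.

In inverse form: demand p = 124.8 − 0.001q, supply p = 41.25 + 0.001q.
Competitive equilibrium: 124.8 − 0.001q = 41.25 + 0.001q → q* = 41775, p* = 83.025.
With the tax, the buyer price exceeds the seller price by 43: (124.8 − 0.001q) − (41.25 + 0.001q) = 43 → q' = 20275.
Δq = 41775 − 20275 = 21500; the wedge equals the tax, 43.
DWL = ½ × 21500 × 43 = 462250.

462250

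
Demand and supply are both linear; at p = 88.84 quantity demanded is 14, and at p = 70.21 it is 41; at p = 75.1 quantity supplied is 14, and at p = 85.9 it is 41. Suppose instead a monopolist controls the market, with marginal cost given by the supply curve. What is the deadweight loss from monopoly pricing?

Demand slope = (70.21 − 88.84)/(41 − 14) = −0.69, so p = 98.5 − 0.69q.
Supply slope = (85.9 − 75.1)/(41 − 14) = 0.4, so p = 69.5 + 0.4q.
Competitive equilibrium: 98.5 − 0.69q = 69.5 + 0.4q → q* = 26.6055, p* = 80.1422.
Marginal revenue: MR = 98.5 − 1.38q. Set MR = MC: 98.5 − 1.38q = 69.5 + 0.4q → q_m = 16.2921.
Price p_m = 98.5 − 0.69·16.2921 = 87.2585; MC(q_m) = 69.5 + 0.4·16.2921 = 76.0168.
Competitive q* = 26.6055, so Δq = 10.3134; wedge = 87.2585 − 76.0168 = 11.2417.
Deadweight loss = ½ × 10.3134 × 11.2417 = 57.97.

57.97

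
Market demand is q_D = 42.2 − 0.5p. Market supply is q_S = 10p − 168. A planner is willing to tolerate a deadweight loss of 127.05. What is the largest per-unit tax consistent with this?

23.1

In inverse form: demand p = 84.4 − 2q, supply p = 16.8 + 0.1q.
Competitive equilibrium: 84.4 − 2q = 16.8 + 0.1q → q* = 32.1905, p* = 20.019.
A tax t gives Δq = t/2.1 and wedge t, so DWL = t²/4.2.
t²/4.2 = 127.05 → t² = 533.61 → t = 23.1.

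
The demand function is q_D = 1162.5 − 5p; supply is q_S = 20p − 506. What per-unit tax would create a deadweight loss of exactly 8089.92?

63.6

In inverse form: demand p = 232.5 − 0.2q, supply p = 25.3 + 0.05q.
Competitive equilibrium: 232.5 − 0.2q = 25.3 + 0.05q → q* = 828.8, p* = 66.74.
A tax t gives Δq = t/0.25 and wedge t, so DWL = t²/0.5.
t²/0.5 = 8089.92 → t² = 4044.96 → t = 63.6.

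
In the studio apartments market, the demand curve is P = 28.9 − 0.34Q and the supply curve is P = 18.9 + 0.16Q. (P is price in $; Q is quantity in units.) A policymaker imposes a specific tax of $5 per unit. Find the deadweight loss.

$25

Competitive equilibrium: 28.9 − 0.34Q = 18.9 + 0.16Q → Q* = 20, P* = 22.1.
With the tax, the buyer price exceeds the seller price by 5: (28.9 − 0.34Q) − (18.9 + 0.16Q) = 5 → Q' = 10.
ΔQ = 20 − 10 = 10; the wedge equals the tax, 5.
Welfare loss = ½ × 10 × 5 = $25.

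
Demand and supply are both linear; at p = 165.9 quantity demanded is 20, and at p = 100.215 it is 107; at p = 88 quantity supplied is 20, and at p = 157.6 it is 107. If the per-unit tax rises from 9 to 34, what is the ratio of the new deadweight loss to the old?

14.272

Demand slope = (100.215 − 165.9)/(107 − 20) = −0.755, so p = 181 − 0.755q.
Supply slope = (157.6 − 88)/(107 − 20) = 0.8, so p = 72 + 0.8q.
Competitive equilibrium: 181 − 0.755q = 72 + 0.8q → q* = 70.0965, p* = 128.0772.
For a per-unit tax t: Δq = t/1.555, so DWL = ½·t·(t/1.555) = t²/3.11.
At t = 9: DWL = 26.045. At t = 34: DWL = 371.704.
Ratio = (34/9)² = 14.272.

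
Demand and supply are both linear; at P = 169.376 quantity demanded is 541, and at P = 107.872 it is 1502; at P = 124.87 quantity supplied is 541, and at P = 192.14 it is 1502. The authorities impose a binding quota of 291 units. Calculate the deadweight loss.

22704.99

Demand slope = (107.872 − 169.376)/(1502 − 541) = −0.064, so P = 204 − 0.064Q.
Supply slope = (192.14 − 124.87)/(1502 − 541) = 0.07, so P = 87 + 0.07Q.
Competitive equilibrium: 204 − 0.064Q = 87 + 0.07Q → Q* = 873.13433, P* = 148.1194.
At Q = 291: demand price = 204 − 0.064·291 = 185.376; supply price = 87 + 0.07·291 = 107.37.
ΔQ = 873.13433 − 291 = 582.13433; wedge = 185.376 − 107.37 = 78.006.
Welfare loss = ½ × 582.13433 × 78.006 = 22704.99.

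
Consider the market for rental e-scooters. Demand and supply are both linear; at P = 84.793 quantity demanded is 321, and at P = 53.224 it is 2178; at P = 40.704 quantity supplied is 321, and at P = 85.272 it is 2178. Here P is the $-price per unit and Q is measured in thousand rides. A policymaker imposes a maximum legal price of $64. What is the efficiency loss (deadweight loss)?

$224.61 thousand

Demand slope = (53.224 − 84.793)/(2178 − 321) = −0.017, so P = 90.25 − 0.017Q.
Supply slope = (85.272 − 40.704)/(2178 − 321) = 0.024, so P = 33 + 0.024Q.
Competitive equilibrium: 90.25 − 0.017Q = 33 + 0.024Q → Q* = 1396.34146, P* = 66.5122.
At the ceiling P = 64, quantity supplied = (64 − 33)/0.024 = 1291.66667.
Willingness to pay at Q' = 1291.66667: 90.25 − 0.017·1291.66667 = 68.29167.
ΔQ = 1396.34146 − 1291.66667 = 104.67479; wedge = 68.29167 − 64 = 4.29167.
Deadweight loss = ½ × 104.67479 × 4.29167 = $224.61 thousand.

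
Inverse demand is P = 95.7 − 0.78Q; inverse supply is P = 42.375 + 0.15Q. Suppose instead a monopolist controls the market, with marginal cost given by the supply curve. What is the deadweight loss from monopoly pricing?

Competitive equilibrium: 95.7 − 0.78Q = 42.375 + 0.15Q → Q* = 57.3387, P* = 50.9758.
Marginal revenue: MR = 95.7 − 1.56Q. Set MR = MC: 95.7 − 1.56Q = 42.375 + 0.15Q → Q_m = 31.1842.
Price P_m = 95.7 − 0.78·31.1842 = 71.3763; MC(Q_m) = 42.375 + 0.15·31.1842 = 47.0526.
Competitive Q* = 57.3387, so ΔQ = 26.1545; wedge = 71.3763 − 47.0526 = 24.3237.
DWL = ½ × 26.1545 × 24.3237 = 318.09.

318.09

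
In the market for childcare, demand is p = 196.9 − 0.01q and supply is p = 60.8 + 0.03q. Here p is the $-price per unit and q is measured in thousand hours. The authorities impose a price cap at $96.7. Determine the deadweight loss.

Competitive equilibrium: 196.9 − 0.01q = 60.8 + 0.03q → q* = 3402.5, p* = 162.875.
At the ceiling p = 96.7, quantity supplied = (96.7 − 60.8)/0.03 = 1196.66667.
Willingness to pay at q' = 1196.66667: 196.9 − 0.01·1196.66667 = 184.93333.
Δq = 3402.5 − 1196.66667 = 2205.83333; wedge = 184.93333 − 96.7 = 88.23333.
Welfare loss = ½ × 2205.83333 × 88.23333 = $97314.01 thousand.

$97314.01 thousand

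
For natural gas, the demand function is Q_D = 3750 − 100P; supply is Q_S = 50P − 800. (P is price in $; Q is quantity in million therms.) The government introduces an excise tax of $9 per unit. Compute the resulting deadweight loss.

$1350 million

In inverse form: demand P = 37.5 − 0.01Q, supply P = 16 + 0.02Q.
Competitive equilibrium: 37.5 − 0.01Q = 16 + 0.02Q → Q* = 716.6667, P* = 30.3333.
With the tax, the buyer price exceeds the seller price by 9: (37.5 − 0.01Q) − (16 + 0.02Q) = 9 → Q' = 416.6667.
ΔQ = 716.6667 − 416.6667 = 300; the wedge equals the tax, 9.
DWL = ½ × 300 × 9 = $1350 million.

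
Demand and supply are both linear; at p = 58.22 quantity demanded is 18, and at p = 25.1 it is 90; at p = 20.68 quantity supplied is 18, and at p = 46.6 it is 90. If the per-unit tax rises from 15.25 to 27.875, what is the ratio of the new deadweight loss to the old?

Demand slope = (25.1 − 58.22)/(90 − 18) = −0.46, so p = 66.5 − 0.46q.
Supply slope = (46.6 − 20.68)/(90 − 18) = 0.36, so p = 14.2 + 0.36q.
Competitive equilibrium: 66.5 − 0.46q = 14.2 + 0.36q → q* = 63.7805, p* = 37.161.
For a per-unit tax t: Δq = t/0.82, so DWL = ½·t·(t/0.82) = t²/1.64.
At t = 15.25: DWL = 141.806. At t = 27.875: DWL = 473.790.
Ratio = (27.875/15.25)² = 3.341.

3.341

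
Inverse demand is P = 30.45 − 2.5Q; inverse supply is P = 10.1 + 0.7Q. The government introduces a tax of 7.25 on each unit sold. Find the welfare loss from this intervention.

8.21

Competitive equilibrium: 30.45 − 2.5Q = 10.1 + 0.7Q → Q* = 6.3594, P* = 14.5516.
With the tax, the buyer price exceeds the seller price by 7.25: (30.45 − 2.5Q) − (10.1 + 0.7Q) = 7.25 → Q' = 4.0938.
ΔQ = 6.3594 − 4.0938 = 2.2656; the wedge equals the tax, 7.25.
The triangle = ½ × 2.2656 × 7.25 = 8.21.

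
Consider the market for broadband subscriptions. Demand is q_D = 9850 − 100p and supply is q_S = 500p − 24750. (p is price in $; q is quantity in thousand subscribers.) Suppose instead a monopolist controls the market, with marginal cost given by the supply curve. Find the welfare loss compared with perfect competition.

In inverse form: demand p = 98.5 − 0.01q, supply p = 49.5 + 0.002q.
Competitive equilibrium: 98.5 − 0.01q = 49.5 + 0.002q → q* = 4083.333333, p* = 57.666667.
Marginal revenue: MR = 98.5 − 0.02q. Set MR = MC: 98.5 − 0.02q = 49.5 + 0.002q → q_m = 2227.272727.
Price p_m = 98.5 − 0.01·2227.272727 = 76.227273; MC(q_m) = 49.5 + 0.002·2227.272727 = 53.954545.
Competitive q* = 4083.333333, so Δq = 1856.060606; wedge = 76.227273 − 53.954545 = 22.272728.
DWL = ½ × 1856.060606 × 22.272728 = $20669.77 thousand.

$20669.77 thousand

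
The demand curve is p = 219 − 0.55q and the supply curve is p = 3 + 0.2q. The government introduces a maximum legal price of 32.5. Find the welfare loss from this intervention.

Competitive equilibrium: 219 − 0.55q = 3 + 0.2q → q* = 288, p* = 60.6.
At the ceiling p = 32.5, quantity supplied = (32.5 − 3)/0.2 = 147.5.
Willingness to pay at q' = 147.5: 219 − 0.55·147.5 = 137.875.
Δq = 288 − 147.5 = 140.5; wedge = 137.875 − 32.5 = 105.375.
DWL = ½ × 140.5 × 105.375 = 7402.59.

7402.59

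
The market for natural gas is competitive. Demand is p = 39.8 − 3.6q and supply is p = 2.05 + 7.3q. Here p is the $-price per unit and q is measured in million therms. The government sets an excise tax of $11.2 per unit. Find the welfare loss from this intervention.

Competitive equilibrium: 39.8 − 3.6q = 2.05 + 7.3q → q* = 3.4633, p* = 27.3321.
With the tax, the buyer price exceeds the seller price by 11.2: (39.8 − 3.6q) − (2.05 + 7.3q) = 11.2 → q' = 2.4358.
Δq = 3.4633 − 2.4358 = 1.0275; the wedge equals the tax, 11.2.
DWL = ½ × 1.0275 × 11.2 = $5.75 million.

$5.75 million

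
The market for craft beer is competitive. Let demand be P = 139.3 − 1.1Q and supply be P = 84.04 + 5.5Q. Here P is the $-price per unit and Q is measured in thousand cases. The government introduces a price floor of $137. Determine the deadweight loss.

$130.22 thousand

Competitive equilibrium: 139.3 − 1.1Q = 84.04 + 5.5Q → Q* = 8.3727, P* = 130.09.
At the floor P = 137, quantity demanded = (139.3 − 137)/1.1 = 2.0909.
Sellers' marginal cost at Q' = 2.0909: 84.04 + 5.5·2.0909 = 95.54.
ΔQ = 8.3727 − 2.0909 = 6.2818; wedge = 137 − 95.54 = 41.46.
The triangle = ½ × 6.2818 × 41.46 = $130.22 thousand.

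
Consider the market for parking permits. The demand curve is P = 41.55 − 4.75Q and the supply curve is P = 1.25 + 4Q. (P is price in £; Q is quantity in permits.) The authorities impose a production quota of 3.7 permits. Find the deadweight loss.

Competitive equilibrium: 41.55 − 4.75Q = 1.25 + 4Q → Q* = 4.6057, P* = 19.6729.
At Q = 3.7: demand price = 41.55 − 4.75·3.7 = 23.975; supply price = 1.25 + 4·3.7 = 16.05.
ΔQ = 4.6057 − 3.7 = 0.9057; wedge = 23.975 − 16.05 = 7.925.
DWL = ½ × 0.9057 × 7.925 = £3.59.

£3.59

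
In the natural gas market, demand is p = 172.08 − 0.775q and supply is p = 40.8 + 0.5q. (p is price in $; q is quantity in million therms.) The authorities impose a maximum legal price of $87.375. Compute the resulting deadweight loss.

$61.41 million

Competitive equilibrium: 172.08 − 0.775q = 40.8 + 0.5q → q* = 102.9647, p* = 92.2824.
At the ceiling p = 87.375, quantity supplied = (87.375 − 40.8)/0.5 = 93.15.
Willingness to pay at q' = 93.15: 172.08 − 0.775·93.15 = 99.8888.
Δq = 102.9647 − 93.15 = 9.8147; wedge = 99.8888 − 87.375 = 12.5138.
Deadweight loss = ½ × 9.8147 × 12.5138 = $61.41 million.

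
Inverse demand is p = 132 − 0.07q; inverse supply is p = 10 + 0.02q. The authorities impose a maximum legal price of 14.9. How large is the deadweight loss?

Competitive equilibrium: 132 − 0.07q = 10 + 0.02q → q* = 1355.55556, p* = 37.11111.
At the ceiling p = 14.9, quantity supplied = (14.9 − 10)/0.02 = 245.
Willingness to pay at q' = 245: 132 − 0.07·245 = 114.85.
Δq = 1355.55556 − 245 = 1110.55556; wedge = 114.85 − 14.9 = 99.95.
DWL = ½ × 1110.55556 × 99.95 = 55500.01.

55500.01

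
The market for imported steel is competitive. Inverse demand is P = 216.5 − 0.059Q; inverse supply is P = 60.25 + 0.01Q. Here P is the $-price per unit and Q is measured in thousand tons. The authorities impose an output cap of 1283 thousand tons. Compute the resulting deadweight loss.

$33234.82 thousand

Competitive equilibrium: 216.5 − 0.059Q = 60.25 + 0.01Q → Q* = 2264.4928, P* = 82.8949.
At Q = 1283: demand price = 216.5 − 0.059·1283 = 140.803; supply price = 60.25 + 0.01·1283 = 73.08.
ΔQ = 2264.4928 − 1283 = 981.4928; wedge = 140.803 − 73.08 = 67.723.
Welfare loss = ½ × 981.4928 × 67.723 = $33234.82 thousand.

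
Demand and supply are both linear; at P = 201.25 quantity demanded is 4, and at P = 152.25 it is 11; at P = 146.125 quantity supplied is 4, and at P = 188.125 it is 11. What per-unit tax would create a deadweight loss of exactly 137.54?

59.8

Demand slope = (152.25 − 201.25)/(11 − 4) = −7, so P = 229.25 − 7Q.
Supply slope = (188.125 − 146.125)/(11 − 4) = 6, so P = 122.125 + 6Q.
Competitive equilibrium: 229.25 − 7Q = 122.125 + 6Q → Q* = 8.2404, P* = 171.5673.
A tax t gives ΔQ = t/13 and wedge t, so DWL = t²/26.
t²/26 = 137.54 → t² = 3576.04 → t = 59.8.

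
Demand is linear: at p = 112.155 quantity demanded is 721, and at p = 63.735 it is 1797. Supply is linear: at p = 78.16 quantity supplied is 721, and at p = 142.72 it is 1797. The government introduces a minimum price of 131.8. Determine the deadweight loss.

30349.34

Demand slope = (63.735 − 112.155)/(1797 − 721) = −0.045, so p = 144.6 − 0.045q.
Supply slope = (142.72 − 78.16)/(1797 − 721) = 0.06, so p = 34.9 + 0.06q.
Competitive equilibrium: 144.6 − 0.045q = 34.9 + 0.06q → q* = 1044.7619, p* = 97.58571.
At the floor p = 131.8, quantity demanded = (144.6 − 131.8)/0.045 = 284.44444.
Sellers' marginal cost at q' = 284.44444: 34.9 + 0.06·284.44444 = 51.96667.
Δq = 1044.7619 − 284.44444 = 760.31746; wedge = 131.8 − 51.96667 = 79.83333.
Deadweight loss = ½ × 760.31746 × 79.83333 = 30349.34.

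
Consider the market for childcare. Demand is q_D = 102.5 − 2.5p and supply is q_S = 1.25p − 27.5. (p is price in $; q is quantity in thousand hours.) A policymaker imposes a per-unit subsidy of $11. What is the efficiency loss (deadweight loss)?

In inverse form: demand p = 41 − 0.4q, supply p = 22 + 0.8q.
Competitive equilibrium: 41 − 0.4q = 22 + 0.8q → q* = 15.8333, p* = 34.6667.
The subsidy lowers effective supply by 11: p = 11 + 0.8q.
New quantity: 41 − 0.4q = 11 + 0.8q → q' = 25.
Overproduction Δq = 25 − 15.8333 = 9.1667; wedge = subsidy = 11.
DWL = ½ × 9.1667 × 11 = $50.42 thousand.

$50.42 thousand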